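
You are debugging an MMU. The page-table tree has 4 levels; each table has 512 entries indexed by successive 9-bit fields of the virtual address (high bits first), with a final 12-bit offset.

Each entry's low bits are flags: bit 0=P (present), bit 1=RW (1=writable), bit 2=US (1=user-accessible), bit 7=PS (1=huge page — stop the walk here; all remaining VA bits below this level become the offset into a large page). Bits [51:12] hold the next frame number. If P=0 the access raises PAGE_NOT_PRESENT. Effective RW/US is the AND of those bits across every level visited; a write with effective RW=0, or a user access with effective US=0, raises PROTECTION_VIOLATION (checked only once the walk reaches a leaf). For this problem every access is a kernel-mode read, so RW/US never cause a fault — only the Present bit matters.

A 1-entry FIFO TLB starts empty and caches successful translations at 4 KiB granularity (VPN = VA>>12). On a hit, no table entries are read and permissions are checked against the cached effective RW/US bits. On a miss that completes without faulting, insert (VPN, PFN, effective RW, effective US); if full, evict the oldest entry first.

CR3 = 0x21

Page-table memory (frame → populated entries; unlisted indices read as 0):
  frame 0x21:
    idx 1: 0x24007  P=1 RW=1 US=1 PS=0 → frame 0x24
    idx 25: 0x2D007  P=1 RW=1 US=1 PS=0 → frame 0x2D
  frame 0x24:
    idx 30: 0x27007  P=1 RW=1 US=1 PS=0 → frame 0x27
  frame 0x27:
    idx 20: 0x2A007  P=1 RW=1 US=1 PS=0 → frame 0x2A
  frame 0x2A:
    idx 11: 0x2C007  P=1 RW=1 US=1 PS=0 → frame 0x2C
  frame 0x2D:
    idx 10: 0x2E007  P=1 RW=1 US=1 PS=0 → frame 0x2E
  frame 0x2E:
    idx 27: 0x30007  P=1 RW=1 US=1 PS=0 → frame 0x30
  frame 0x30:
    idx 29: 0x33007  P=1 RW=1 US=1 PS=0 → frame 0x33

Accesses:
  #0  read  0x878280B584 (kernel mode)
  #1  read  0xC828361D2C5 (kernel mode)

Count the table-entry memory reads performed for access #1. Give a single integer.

Per-access translation:
#0 VA=0x878280B584 (r,kernel):
  L0: frame=0x21 idx=1 entry=0x24007 [P=1 RW=1 US=1 PS=0]
  L1: frame=0x24 idx=30 entry=0x27007 [P=1 RW=1 US=1 PS=0]
  L2: frame=0x27 idx=20 entry=0x2A007 [P=1 RW=1 US=1 PS=0]
  L3: frame=0x2A idx=11 entry=0x2C007 [P=1 RW=1 US=1 PS=0]
  ✓ 0x2C584  — 4 lookups
#1 VA=0xC828361D2C5 (r,kernel):
  L0: frame=0x21 idx=25 entry=0x2D007 [P=1 RW=1 US=1 PS=0]
  L1: frame=0x2D idx=10 entry=0x2E007 [P=1 RW=1 US=1 PS=0]
  L2: frame=0x2E idx=27 entry=0x30007 [P=1 RW=1 US=1 PS=0]
  L3: frame=0x30 idx=29 entry=0x33007 [P=1 RW=1 US=1 PS=0]
  ✓ 0x332C5  — 4 lookups

Entries read for #1: 4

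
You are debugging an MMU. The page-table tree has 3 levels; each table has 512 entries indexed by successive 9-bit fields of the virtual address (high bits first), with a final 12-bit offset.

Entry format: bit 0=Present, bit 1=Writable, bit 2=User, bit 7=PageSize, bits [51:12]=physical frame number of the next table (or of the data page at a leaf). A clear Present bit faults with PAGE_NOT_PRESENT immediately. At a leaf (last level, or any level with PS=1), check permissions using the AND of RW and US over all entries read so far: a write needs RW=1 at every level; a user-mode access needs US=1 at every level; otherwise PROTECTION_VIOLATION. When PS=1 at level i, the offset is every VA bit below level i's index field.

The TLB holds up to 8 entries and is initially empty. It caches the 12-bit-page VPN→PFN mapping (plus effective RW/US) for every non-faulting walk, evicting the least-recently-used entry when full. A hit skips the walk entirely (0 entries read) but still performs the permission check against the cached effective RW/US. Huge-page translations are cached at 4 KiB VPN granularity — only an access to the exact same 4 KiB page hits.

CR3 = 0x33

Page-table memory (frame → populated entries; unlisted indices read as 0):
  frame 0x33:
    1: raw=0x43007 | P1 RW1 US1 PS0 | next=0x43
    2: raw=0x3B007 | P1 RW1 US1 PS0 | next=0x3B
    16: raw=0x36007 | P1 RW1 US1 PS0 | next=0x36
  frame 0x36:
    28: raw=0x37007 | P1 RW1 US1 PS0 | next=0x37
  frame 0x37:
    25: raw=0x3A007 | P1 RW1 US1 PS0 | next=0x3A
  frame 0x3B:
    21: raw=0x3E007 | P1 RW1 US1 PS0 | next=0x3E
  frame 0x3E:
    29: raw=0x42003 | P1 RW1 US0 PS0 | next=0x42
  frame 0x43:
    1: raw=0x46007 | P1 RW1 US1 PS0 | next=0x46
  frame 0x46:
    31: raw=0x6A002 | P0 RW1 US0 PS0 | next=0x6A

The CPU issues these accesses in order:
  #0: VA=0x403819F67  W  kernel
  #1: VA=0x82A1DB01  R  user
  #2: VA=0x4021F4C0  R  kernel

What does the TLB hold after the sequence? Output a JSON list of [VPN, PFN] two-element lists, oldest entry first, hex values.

Per-access translation:
#0 VA=0x403819F67 (w,kernel):
  L0: frame=0x33 idx=16 entry=0x36007 [P=1 RW=1 US=1 PS=0]
  L1: frame=0x36 idx=28 entry=0x37007 [P=1 RW=1 US=1 PS=0]
  L2: frame=0x37 idx=25 entry=0x3A007 [P=1 RW=1 US=1 PS=0]
  ✓ 0x3AF67  — 3 lookups
#1 VA=0x82A1DB01 (r,user):
  L0: frame=0x33 idx=2 entry=0x3B007 [P=1 RW=1 US=1 PS=0]
  L1: frame=0x3B idx=21 entry=0x3E007 [P=1 RW=1 US=1 PS=0]
  L2: frame=0x3E idx=29 entry=0x42003 [P=1 RW=1 US=0 PS=0]
  ✗ PROTECTION_VIOLATION  [3 reads]
#2 VA=0x4021F4C0 (r,kernel):
  L0: frame=0x33 idx=1 entry=0x43007 [P=1 RW=1 US=1 PS=0]
  L1: frame=0x43 idx=1 entry=0x46007 [P=1 RW=1 US=1 PS=0]
  L2: frame=0x46 idx=31 entry=0x6A002 [P=0 RW=1 US=0 PS=0]
  ✗ PAGE_NOT_PRESENT  [3 reads]

TLB: [["0x403819", "0x3A"]]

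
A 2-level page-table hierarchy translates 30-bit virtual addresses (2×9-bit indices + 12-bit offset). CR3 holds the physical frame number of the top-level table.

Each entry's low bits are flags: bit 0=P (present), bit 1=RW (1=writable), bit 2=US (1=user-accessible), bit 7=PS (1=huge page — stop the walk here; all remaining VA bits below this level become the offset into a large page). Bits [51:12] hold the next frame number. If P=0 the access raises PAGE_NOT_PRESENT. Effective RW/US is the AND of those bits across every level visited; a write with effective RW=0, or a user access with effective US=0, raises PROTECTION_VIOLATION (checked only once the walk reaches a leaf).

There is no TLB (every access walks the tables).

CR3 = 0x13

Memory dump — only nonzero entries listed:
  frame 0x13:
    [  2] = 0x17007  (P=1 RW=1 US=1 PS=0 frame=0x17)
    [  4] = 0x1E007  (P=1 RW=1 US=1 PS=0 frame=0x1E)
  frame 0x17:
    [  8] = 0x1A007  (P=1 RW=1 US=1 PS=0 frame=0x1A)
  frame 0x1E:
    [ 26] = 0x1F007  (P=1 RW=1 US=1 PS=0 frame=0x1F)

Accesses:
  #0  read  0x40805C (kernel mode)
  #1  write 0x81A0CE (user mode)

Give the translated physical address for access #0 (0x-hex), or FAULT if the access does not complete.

Per-access translation:
#0 VA=0x40805C (r,kernel):
  L0: frame=0x13 idx=2 entry=0x17007 [P=1 RW=1 US=1 PS=0]
  L1: frame=0x17 idx=8 entry=0x1A007 [P=1 RW=1 US=1 PS=0]
  ✓ 0x1A05C  — 2 lookups
#1 VA=0x81A0CE (w,user):
  L0: frame=0x13 idx=4 entry=0x1E007 [P=1 RW=1 US=1 PS=0]
  L1: frame=0x1E idx=26 entry=0x1F007 [P=1 RW=1 US=1 PS=0]
  ✓ 0x1F0CE  — 2 lookups

Access #0 PA: 0x1A05C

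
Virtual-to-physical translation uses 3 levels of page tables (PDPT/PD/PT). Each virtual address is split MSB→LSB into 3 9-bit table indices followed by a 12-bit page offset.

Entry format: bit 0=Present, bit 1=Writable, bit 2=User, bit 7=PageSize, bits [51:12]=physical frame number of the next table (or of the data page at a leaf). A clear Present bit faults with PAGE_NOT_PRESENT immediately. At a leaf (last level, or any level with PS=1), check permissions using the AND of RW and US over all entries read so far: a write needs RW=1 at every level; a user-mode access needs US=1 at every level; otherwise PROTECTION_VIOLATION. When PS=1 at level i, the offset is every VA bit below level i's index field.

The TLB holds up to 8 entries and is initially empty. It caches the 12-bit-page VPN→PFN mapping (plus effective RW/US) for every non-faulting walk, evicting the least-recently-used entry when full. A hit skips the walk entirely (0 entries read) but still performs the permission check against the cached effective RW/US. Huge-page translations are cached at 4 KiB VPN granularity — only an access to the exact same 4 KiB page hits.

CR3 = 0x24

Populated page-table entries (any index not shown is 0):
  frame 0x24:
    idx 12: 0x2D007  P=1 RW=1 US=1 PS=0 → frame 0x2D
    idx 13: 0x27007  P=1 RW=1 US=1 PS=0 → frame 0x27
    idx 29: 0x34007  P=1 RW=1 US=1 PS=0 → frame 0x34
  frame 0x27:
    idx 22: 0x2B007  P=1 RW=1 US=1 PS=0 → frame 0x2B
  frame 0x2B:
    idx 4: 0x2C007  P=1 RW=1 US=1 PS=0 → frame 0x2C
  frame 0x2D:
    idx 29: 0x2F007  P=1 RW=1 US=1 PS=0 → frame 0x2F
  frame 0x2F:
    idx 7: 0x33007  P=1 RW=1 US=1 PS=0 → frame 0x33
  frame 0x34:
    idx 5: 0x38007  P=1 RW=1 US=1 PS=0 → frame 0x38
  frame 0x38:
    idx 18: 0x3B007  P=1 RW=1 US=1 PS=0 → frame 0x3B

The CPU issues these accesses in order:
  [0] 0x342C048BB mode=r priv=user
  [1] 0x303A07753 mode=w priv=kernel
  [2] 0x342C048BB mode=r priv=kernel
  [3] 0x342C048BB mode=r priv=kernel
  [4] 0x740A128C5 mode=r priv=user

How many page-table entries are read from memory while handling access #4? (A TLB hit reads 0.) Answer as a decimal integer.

Per-access translation:
#0 VA=0x342C048BB (r,user):
  L0: frame=0x24 idx=13 entry=0x27007 [P=1 RW=1 US=1 PS=0]
  L1: frame=0x27 idx=22 entry=0x2B007 [P=1 RW=1 US=1 PS=0]
  L2: frame=0x2B idx=4 entry=0x2C007 [P=1 RW=1 US=1 PS=0]
  → PA=0x2C8BB  (3 entries read)
#1 VA=0x303A07753 (w,kernel):
  L0: frame=0x24 idx=12 entry=0x2D007 [P=1 RW=1 US=1 PS=0]
  L1: frame=0x2D idx=29 entry=0x2F007 [P=1 RW=1 US=1 PS=0]
  L2: frame=0x2F idx=7 entry=0x33007 [P=1 RW=1 US=1 PS=0]
  → PA=0x33753  (3 entries read)
#2 VA=0x342C048BB (r,kernel):
  TLB hit vpn=0x342C04 → PA=0x2C8BB
#3 VA=0x342C048BB (r,kernel):
  TLB hit vpn=0x342C04 → PA=0x2C8BB
#4 VA=0x740A128C5 (r,user):
  L0: frame=0x24 idx=29 entry=0x34007 [P=1 RW=1 US=1 PS=0]
  L1: frame=0x34 idx=5 entry=0x38007 [P=1 RW=1 US=1 PS=0]
  L2: frame=0x38 idx=18 entry=0x3B007 [P=1 RW=1 US=1 PS=0]
  → PA=0x3B8C5  (3 entries read)

Entries read for #4: 3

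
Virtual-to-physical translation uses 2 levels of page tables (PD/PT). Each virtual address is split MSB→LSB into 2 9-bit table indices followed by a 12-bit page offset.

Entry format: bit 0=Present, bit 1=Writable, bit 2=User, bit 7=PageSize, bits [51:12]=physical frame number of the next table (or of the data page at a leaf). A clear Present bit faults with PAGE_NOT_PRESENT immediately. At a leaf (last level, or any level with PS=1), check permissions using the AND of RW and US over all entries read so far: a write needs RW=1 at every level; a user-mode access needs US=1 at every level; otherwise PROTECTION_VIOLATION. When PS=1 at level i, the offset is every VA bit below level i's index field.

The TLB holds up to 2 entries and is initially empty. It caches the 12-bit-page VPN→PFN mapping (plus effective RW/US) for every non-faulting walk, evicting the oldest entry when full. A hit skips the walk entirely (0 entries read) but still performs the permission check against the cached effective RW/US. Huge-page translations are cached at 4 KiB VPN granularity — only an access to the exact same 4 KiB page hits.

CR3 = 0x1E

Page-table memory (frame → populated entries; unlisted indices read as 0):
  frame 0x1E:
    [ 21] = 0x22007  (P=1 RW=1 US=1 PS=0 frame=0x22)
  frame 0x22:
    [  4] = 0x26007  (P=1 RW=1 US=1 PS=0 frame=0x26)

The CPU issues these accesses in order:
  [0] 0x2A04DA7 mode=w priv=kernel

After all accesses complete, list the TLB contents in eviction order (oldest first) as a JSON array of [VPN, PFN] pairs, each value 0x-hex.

Per-access translation:
#0 VA=0x2A04DA7 (w,kernel):
  [0] read 0x1E idx=21: raw=0x22007 flags P=1 W=1 U=1 S=0
  [1] read 0x22 idx=4: raw=0x26007 flags P=1 W=1 U=1 S=0
  ⇒ phys 0x26DA7  [2 reads]

TLB: [["0x2A04", "0x26"]]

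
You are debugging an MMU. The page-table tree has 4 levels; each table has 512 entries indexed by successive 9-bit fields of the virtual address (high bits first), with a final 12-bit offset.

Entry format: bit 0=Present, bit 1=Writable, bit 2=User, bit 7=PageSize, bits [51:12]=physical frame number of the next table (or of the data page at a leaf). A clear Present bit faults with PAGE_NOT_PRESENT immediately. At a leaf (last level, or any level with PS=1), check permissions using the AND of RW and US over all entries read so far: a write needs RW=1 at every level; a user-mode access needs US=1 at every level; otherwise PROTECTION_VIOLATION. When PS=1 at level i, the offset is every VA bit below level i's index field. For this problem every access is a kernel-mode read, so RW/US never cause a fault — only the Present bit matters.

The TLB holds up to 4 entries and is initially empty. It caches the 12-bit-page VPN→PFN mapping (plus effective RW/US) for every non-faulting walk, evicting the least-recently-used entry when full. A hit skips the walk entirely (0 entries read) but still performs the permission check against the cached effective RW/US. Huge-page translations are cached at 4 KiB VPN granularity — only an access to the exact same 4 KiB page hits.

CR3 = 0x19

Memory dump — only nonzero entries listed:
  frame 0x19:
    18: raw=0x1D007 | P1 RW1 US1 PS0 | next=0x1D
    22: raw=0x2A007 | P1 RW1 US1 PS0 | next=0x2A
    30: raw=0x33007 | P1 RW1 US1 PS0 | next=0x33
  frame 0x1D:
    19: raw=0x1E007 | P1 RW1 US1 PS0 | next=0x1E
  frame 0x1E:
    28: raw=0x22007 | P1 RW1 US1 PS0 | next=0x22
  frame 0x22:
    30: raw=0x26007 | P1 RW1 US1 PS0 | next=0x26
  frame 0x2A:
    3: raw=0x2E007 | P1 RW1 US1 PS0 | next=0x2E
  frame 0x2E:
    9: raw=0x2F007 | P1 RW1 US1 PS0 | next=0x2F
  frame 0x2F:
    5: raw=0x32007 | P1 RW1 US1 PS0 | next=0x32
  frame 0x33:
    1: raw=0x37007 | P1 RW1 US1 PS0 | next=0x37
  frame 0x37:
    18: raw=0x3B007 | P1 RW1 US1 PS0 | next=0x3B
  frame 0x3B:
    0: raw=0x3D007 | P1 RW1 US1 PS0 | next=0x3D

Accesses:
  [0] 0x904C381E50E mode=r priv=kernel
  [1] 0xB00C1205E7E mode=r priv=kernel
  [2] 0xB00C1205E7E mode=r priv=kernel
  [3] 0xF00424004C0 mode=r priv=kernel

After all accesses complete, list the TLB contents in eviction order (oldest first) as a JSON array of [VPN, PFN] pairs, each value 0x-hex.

Trace:
#0 VA=0x904C381E50E (r,kernel):
  lvl0: tbl 0x19, slot 18 ⇒ 0x1D007 (P1/RW1/US1/PS0)
  lvl1: tbl 0x1D, slot 19 ⇒ 0x1E007 (P1/RW1/US1/PS0)
  lvl2: tbl 0x1E, slot 28 ⇒ 0x22007 (P1/RW1/US1/PS0)
  lvl3: tbl 0x22, slot 30 ⇒ 0x26007 (P1/RW1/US1/PS0)
  ✓ 0x2650E  — 4 lookups
#1 VA=0xB00C1205E7E (r,kernel):
  lvl0: tbl 0x19, slot 22 ⇒ 0x2A007 (P1/RW1/US1/PS0)
  lvl1: tbl 0x2A, slot 3 ⇒ 0x2E007 (P1/RW1/US1/PS0)
  lvl2: tbl 0x2E, slot 9 ⇒ 0x2F007 (P1/RW1/US1/PS0)
  lvl3: tbl 0x2F, slot 5 ⇒ 0x32007 (P1/RW1/US1/PS0)
  ✓ 0x32E7E  — 4 lookups
#2 VA=0xB00C1205E7E (r,kernel):
  TLB hit vpn=0xB00C1205 → PA=0x32E7E
#3 VA=0xF00424004C0 (r,kernel):
  lvl0: tbl 0x19, slot 30 ⇒ 0x33007 (P1/RW1/US1/PS0)
  lvl1: tbl 0x33, slot 1 ⇒ 0x37007 (P1/RW1/US1/PS0)
  lvl2: tbl 0x37, slot 18 ⇒ 0x3B007 (P1/RW1/US1/PS0)
  lvl3: tbl 0x3B, slot 0 ⇒ 0x3D007 (P1/RW1/US1/PS0)
  ✓ 0x3D4C0  — 4 lookups

TLB: [["0x904C381E", "0x26"], ["0xB00C1205", "0x32"], ["0xF0042400", "0x3D"]]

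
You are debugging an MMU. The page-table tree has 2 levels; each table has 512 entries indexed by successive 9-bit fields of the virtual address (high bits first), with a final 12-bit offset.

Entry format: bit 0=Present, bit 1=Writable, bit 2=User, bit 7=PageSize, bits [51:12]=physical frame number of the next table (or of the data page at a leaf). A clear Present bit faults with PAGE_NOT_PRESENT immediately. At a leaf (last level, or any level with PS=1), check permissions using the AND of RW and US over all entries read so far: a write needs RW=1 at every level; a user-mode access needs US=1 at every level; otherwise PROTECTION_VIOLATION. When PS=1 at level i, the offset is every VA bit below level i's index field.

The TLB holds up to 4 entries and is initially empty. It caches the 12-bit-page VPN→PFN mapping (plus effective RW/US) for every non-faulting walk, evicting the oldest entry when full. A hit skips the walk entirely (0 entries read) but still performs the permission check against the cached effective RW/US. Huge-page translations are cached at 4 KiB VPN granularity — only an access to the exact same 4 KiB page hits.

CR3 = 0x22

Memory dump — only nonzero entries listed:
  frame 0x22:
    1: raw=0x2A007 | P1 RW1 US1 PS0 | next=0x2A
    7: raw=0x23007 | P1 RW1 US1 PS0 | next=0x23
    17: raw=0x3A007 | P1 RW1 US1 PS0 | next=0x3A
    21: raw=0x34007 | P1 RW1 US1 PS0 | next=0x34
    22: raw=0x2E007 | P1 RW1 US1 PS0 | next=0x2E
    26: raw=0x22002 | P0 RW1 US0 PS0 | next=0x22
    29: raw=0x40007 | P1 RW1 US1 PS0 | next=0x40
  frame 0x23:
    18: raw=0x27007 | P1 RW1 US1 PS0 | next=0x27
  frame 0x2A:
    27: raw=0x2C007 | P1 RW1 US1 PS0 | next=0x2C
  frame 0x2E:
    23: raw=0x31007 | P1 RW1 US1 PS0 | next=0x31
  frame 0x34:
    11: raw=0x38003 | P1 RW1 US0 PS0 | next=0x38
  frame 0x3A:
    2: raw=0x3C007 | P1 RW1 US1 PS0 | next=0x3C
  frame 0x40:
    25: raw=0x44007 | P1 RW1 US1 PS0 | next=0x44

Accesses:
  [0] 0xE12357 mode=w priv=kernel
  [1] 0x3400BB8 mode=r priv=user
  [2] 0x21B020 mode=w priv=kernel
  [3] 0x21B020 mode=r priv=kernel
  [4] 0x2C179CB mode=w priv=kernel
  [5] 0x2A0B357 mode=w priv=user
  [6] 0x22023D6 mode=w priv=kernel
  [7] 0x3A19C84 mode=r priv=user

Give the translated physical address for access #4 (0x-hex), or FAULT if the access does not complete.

Per-access translation:
#0 VA=0xE12357 (w,kernel):
  [0] read 0x22 idx=7: raw=0x23007 flags P=1 W=1 U=1 S=0
  [1] read 0x23 idx=18: raw=0x27007 flags P=1 W=1 U=1 S=0
  ⇒ phys 0x27357  [2 reads]
#1 VA=0x3400BB8 (r,user):
  [0] read 0x22 idx=26: raw=0x22002 flags P=0 W=1 U=0 S=0
  ⇒ fault: PAGE_NOT_PRESENT  — 1 lookups
#2 VA=0x21B020 (w,kernel):
  [0] read 0x22 idx=1: raw=0x2A007 flags P=1 W=1 U=1 S=0
  [1] read 0x2A idx=27: raw=0x2C007 flags P=1 W=1 U=1 S=0
  ⇒ phys 0x2C020  [2 reads]
#3 VA=0x21B020 (r,kernel):
  TLB hit vpn=0x21B → PA=0x2C020
#4 VA=0x2C179CB (w,kernel):
  [0] read 0x22 idx=22: raw=0x2E007 flags P=1 W=1 U=1 S=0
  [1] read 0x2E idx=23: raw=0x31007 flags P=1 W=1 U=1 S=0
  ⇒ phys 0x319CB  [2 reads]
#5 VA=0x2A0B357 (w,user):
  [0] read 0x22 idx=21: raw=0x34007 flags P=1 W=1 U=1 S=0
  [1] read 0x34 idx=11: raw=0x38003 flags P=1 W=1 U=0 S=0
  ⇒ fault: PROTECTION_VIOLATION  — 2 lookups
#6 VA=0x22023D6 (w,kernel):
  [0] read 0x22 idx=17: raw=0x3A007 flags P=1 W=1 U=1 S=0
  [1] read 0x3A idx=2: raw=0x3C007 flags P=1 W=1 U=1 S=0
  ⇒ phys 0x3C3D6  [2 reads]
#7 VA=0x3A19C84 (r,user):
  [0] read 0x22 idx=29: raw=0x40007 flags P=1 W=1 U=1 S=0
  [1] read 0x40 idx=25: raw=0x44007 flags P=1 W=1 U=1 S=0
  ⇒ phys 0x44C84  [2 reads]

Access #4 PA: 0x319CB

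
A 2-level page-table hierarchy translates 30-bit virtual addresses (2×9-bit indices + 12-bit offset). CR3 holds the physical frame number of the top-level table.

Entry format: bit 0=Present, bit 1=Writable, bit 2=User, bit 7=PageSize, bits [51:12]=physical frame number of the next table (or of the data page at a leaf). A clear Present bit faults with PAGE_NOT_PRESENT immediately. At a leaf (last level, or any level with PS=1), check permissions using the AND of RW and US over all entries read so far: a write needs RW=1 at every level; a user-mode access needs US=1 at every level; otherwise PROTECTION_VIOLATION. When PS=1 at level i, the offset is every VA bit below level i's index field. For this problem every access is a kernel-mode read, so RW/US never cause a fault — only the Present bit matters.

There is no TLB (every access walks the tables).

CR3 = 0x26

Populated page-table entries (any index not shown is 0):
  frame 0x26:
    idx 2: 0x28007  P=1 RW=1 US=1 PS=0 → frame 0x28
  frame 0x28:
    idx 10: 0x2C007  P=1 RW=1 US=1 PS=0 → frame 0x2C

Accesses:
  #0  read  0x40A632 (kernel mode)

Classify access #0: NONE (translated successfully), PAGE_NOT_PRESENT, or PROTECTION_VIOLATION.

Per-access translation:
#0 VA=0x40A632 (r,kernel):
  L0: frame=0x26 idx=2 entry=0x28007 [P=1 RW=1 US=1 PS=0]
  L1: frame=0x28 idx=10 entry=0x2C007 [P=1 RW=1 US=1 PS=0]
  ⇒ phys 0x2C632  [2 reads]

Access #0 fault: NONE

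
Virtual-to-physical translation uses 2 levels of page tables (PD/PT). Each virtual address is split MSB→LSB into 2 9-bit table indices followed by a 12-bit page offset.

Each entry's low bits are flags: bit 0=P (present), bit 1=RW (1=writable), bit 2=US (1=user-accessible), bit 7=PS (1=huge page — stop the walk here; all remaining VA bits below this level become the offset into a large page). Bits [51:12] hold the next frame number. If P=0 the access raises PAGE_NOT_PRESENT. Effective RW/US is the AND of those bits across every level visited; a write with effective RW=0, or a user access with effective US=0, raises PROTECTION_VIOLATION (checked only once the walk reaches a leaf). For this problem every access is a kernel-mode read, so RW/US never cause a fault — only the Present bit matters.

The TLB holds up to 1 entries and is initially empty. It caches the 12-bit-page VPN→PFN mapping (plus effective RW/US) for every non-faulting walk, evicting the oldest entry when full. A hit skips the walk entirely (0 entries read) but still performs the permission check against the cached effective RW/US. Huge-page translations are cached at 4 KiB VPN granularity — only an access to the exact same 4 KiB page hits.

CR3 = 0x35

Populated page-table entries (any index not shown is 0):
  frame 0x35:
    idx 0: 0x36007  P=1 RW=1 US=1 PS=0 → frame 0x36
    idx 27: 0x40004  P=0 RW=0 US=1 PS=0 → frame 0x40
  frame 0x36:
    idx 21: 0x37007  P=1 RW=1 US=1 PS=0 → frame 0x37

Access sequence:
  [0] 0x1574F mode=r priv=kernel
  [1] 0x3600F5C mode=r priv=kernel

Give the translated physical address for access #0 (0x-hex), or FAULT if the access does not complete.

Per-access translation:
#0 VA=0x1574F (r,kernel):
  lvl0: tbl 0x35, slot 0 ⇒ 0x36007 (P1/RW1/US1/PS0)
  lvl1: tbl 0x36, slot 21 ⇒ 0x37007 (P1/RW1/US1/PS0)
  → PA=0x3774F  (2 entries read)
#1 VA=0x3600F5C (r,kernel):
  lvl0: tbl 0x35, slot 27 ⇒ 0x40004 (P0/RW0/US1/PS0)
  ⇒ fault: PAGE_NOT_PRESENT  — 1 lookups

Access #0 PA: 0x3774F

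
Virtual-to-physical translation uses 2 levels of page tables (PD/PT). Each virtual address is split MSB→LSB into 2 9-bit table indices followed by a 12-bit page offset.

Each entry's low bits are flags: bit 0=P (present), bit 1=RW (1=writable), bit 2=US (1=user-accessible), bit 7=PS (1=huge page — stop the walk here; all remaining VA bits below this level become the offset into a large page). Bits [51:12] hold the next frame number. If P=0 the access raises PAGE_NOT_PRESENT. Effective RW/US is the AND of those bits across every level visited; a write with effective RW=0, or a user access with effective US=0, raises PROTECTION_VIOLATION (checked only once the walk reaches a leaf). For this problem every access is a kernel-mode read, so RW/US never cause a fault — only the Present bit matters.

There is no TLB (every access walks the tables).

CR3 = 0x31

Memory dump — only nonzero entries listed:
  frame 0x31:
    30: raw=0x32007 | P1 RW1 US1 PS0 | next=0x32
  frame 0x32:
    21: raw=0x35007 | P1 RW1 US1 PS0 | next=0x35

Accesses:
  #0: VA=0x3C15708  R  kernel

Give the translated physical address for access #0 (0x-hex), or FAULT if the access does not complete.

Per-access translation:
#0 VA=0x3C15708 (r,kernel):
  L0: frame=0x31 idx=30 entry=0x32007 [P=1 RW=1 US=1 PS=0]
  L1: frame=0x32 idx=21 entry=0x35007 [P=1 RW=1 US=1 PS=0]
  ✓ 0x35708  — 2 lookups

Access #0 PA: 0x35708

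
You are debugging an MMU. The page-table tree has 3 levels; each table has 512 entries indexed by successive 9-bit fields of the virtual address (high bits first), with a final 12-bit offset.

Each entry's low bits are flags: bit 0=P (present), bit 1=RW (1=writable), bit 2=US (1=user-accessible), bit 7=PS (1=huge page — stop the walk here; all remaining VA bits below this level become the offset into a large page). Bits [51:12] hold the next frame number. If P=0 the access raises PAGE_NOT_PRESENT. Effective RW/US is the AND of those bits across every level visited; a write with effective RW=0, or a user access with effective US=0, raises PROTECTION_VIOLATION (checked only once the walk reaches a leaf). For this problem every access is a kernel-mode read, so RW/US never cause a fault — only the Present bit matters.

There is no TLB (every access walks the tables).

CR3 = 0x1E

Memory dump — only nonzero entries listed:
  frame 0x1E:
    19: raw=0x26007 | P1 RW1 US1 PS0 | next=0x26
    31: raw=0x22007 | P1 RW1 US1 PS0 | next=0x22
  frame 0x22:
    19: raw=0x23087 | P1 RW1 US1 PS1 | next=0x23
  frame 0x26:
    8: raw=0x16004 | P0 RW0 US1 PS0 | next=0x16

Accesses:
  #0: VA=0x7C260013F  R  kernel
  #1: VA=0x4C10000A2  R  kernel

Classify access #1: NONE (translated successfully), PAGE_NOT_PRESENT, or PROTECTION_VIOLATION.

Trace:
#0 VA=0x7C260013F (r,kernel):
  lvl0: tbl 0x1E, slot 31 ⇒ 0x22007 (P1/RW1/US1/PS0)
  lvl1: tbl 0x22, slot 19 ⇒ 0x23087 (P1/RW1/US1/PS1)
  → PA=0x2313F (huge @L1)  (2 entries read)
#1 VA=0x4C10000A2 (r,kernel):
  lvl0: tbl 0x1E, slot 19 ⇒ 0x26007 (P1/RW1/US1/PS0)
  lvl1: tbl 0x26, slot 8 ⇒ 0x16004 (P0/RW0/US1/PS0)
  ✗ PAGE_NOT_PRESENT  [2 reads]

Access #1 fault: PAGE_NOT_PRESENT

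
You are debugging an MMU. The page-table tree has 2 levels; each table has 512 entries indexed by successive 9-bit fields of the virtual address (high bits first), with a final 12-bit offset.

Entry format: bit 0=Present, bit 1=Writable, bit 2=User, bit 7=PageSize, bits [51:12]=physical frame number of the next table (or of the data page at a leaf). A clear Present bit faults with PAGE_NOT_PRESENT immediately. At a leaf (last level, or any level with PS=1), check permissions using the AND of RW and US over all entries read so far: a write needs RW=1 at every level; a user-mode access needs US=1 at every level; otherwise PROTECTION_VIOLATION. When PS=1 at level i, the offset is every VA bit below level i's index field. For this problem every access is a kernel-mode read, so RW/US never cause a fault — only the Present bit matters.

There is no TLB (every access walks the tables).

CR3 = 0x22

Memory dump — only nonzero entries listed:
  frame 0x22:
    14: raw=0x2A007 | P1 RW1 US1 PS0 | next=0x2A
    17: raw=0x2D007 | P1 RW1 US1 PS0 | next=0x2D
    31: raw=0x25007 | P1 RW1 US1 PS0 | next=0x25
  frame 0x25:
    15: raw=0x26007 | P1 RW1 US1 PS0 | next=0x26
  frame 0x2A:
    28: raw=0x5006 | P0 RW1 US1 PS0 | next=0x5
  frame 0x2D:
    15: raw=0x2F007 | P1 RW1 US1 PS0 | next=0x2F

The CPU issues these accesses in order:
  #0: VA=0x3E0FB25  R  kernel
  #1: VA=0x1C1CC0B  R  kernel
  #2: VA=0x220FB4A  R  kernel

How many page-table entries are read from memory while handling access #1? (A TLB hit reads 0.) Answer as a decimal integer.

Walk each access:
#0 VA=0x3E0FB25 (r,kernel):
  [0] read 0x22 idx=31: raw=0x25007 flags P=1 W=1 U=1 S=0
  [1] read 0x25 idx=15: raw=0x26007 flags P=1 W=1 U=1 S=0
  ✓ 0x26B25  — 2 lookups
#1 VA=0x1C1CC0B (r,kernel):
  [0] read 0x22 idx=14: raw=0x2A007 flags P=1 W=1 U=1 S=0
  [1] read 0x2A idx=28: raw=0x5006 flags P=0 W=1 U=1 S=0
  → PAGE_NOT_PRESENT  (2 entries read)
#2 VA=0x220FB4A (r,kernel):
  [0] read 0x22 idx=17: raw=0x2D007 flags P=1 W=1 U=1 S=0
  [1] read 0x2D idx=15: raw=0x2F007 flags P=1 W=1 U=1 S=0
  ✓ 0x2FB4A  — 2 lookups

Entries read for #1: 2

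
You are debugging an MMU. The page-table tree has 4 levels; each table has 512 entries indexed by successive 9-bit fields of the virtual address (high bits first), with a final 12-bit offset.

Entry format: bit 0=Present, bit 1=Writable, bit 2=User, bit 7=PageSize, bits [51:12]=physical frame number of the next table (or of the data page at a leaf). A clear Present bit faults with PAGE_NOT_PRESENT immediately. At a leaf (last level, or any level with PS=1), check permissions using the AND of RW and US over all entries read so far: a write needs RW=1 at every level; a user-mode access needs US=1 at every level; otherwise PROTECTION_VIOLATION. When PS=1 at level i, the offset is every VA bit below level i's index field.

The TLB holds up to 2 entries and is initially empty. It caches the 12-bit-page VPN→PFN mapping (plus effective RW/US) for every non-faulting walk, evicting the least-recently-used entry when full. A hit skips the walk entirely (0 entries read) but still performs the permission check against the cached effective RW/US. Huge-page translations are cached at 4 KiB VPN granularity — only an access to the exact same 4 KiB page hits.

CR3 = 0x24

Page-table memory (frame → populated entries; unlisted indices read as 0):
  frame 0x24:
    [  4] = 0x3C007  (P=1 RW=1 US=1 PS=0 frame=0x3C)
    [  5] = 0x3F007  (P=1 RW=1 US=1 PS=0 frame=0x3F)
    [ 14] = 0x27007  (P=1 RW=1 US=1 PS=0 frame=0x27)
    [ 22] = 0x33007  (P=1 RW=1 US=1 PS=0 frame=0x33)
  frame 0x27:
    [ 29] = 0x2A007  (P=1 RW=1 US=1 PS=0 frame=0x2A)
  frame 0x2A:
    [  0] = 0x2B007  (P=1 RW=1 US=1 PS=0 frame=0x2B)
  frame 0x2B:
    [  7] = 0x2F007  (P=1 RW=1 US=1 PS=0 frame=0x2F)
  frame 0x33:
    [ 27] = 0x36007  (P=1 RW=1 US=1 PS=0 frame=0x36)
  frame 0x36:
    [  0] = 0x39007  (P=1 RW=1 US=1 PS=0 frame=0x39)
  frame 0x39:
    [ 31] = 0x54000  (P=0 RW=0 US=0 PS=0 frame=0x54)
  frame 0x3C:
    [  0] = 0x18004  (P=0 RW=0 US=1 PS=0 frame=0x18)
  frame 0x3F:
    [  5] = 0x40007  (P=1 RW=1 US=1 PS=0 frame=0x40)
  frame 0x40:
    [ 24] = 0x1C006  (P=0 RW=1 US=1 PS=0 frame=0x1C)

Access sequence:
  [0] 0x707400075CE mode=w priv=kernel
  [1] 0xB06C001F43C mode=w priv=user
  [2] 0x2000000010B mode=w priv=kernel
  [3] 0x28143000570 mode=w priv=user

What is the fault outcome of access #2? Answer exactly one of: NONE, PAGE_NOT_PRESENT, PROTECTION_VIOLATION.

Walk each access:
#0 VA=0x707400075CE (w,kernel):
  L0: frame=0x24 idx=14 entry=0x27007 [P=1 RW=1 US=1 PS=0]
  L1: frame=0x27 idx=29 entry=0x2A007 [P=1 RW=1 US=1 PS=0]
  L2: frame=0x2A idx=0 entry=0x2B007 [P=1 RW=1 US=1 PS=0]
  L3: frame=0x2B idx=7 entry=0x2F007 [P=1 RW=1 US=1 PS=0]
  ✓ 0x2F5CE  — 4 lookups
#1 VA=0xB06C001F43C (w,user):
  L0: frame=0x24 idx=22 entry=0x33007 [P=1 RW=1 US=1 PS=0]
  L1: frame=0x33 idx=27 entry=0x36007 [P=1 RW=1 US=1 PS=0]
  L2: frame=0x36 idx=0 entry=0x39007 [P=1 RW=1 US=1 PS=0]
  L3: frame=0x39 idx=31 entry=0x54000 [P=0 RW=0 US=0 PS=0]
  ✗ PAGE_NOT_PRESENT  [4 reads]
#2 VA=0x2000000010B (w,kernel):
  L0: frame=0x24 idx=4 entry=0x3C007 [P=1 RW=1 US=1 PS=0]
  L1: frame=0x3C idx=0 entry=0x18004 [P=0 RW=0 US=1 PS=0]
  ✗ PAGE_NOT_PRESENT  [2 reads]
#3 VA=0x28143000570 (w,user):
  L0: frame=0x24 idx=5 entry=0x3F007 [P=1 RW=1 US=1 PS=0]
  L1: frame=0x3F idx=5 entry=0x40007 [P=1 RW=1 US=1 PS=0]
  L2: frame=0x40 idx=24 entry=0x1C006 [P=0 RW=1 US=1 PS=0]
  ✗ PAGE_NOT_PRESENT  [3 reads]

Access #2 fault: PAGE_NOT_PRESENT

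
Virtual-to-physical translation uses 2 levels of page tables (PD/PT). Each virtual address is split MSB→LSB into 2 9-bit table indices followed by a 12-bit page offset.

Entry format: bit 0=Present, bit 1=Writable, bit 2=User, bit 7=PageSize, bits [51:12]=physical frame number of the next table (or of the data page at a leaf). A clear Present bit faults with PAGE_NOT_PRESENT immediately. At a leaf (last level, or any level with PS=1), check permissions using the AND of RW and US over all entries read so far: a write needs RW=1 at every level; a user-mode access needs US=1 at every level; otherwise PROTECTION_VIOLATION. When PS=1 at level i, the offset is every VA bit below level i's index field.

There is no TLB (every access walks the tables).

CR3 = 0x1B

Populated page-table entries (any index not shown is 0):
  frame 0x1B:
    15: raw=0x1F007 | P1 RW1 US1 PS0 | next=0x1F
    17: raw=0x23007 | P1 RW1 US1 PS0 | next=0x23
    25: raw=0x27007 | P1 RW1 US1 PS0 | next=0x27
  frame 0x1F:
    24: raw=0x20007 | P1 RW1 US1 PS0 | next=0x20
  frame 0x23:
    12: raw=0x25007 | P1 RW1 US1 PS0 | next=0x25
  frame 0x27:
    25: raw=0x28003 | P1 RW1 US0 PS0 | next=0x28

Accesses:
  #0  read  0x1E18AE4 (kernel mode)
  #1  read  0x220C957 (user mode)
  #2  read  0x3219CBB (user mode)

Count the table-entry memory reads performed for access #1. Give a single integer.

Walk each access:
#0 VA=0x1E18AE4 (r,kernel):
  [0] read 0x1B idx=15: raw=0x1F007 flags P=1 W=1 U=1 S=0
  [1] read 0x1F idx=24: raw=0x20007 flags P=1 W=1 U=1 S=0
  → PA=0x20AE4  (2 entries read)
#1 VA=0x220C957 (r,user):
  [0] read 0x1B idx=17: raw=0x23007 flags P=1 W=1 U=1 S=0
  [1] read 0x23 idx=12: raw=0x25007 flags P=1 W=1 U=1 S=0
  → PA=0x25957  (2 entries read)
#2 VA=0x3219CBB (r,user):
  [0] read 0x1B idx=25: raw=0x27007 flags P=1 W=1 U=1 S=0
  [1] read 0x27 idx=25: raw=0x28003 flags P=1 W=1 U=0 S=0
  ⇒ fault: PROTECTION_VIOLATION  — 2 lookups

Entries read for #1: 2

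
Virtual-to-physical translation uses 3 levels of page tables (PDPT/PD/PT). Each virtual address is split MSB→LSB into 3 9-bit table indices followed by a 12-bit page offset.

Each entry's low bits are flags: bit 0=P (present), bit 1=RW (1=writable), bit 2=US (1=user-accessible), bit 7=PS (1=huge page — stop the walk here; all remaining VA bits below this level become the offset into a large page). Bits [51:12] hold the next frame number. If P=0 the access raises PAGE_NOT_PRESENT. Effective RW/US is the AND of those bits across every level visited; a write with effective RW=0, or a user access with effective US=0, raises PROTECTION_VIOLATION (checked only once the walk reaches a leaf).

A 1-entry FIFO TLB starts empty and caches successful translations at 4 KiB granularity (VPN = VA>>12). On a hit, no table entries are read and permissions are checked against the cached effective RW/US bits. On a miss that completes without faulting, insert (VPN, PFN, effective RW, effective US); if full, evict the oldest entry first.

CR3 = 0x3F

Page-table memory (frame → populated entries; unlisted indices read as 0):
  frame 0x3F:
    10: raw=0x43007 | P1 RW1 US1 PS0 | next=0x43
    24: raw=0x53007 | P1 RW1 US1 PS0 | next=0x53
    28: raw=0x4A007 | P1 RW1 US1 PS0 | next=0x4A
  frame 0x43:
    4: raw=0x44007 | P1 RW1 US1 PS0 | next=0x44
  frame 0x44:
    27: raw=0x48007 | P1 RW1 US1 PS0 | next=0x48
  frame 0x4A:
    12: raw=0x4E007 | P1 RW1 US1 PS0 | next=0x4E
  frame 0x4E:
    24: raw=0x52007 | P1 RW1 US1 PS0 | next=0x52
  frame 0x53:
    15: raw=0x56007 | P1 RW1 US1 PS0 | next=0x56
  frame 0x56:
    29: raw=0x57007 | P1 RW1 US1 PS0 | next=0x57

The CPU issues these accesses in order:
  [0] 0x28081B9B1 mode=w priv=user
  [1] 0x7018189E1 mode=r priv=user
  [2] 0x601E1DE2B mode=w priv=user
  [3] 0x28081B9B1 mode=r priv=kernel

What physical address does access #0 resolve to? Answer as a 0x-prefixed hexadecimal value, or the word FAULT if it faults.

Walk each access:
#0 VA=0x28081B9B1 (w,user):
  L0 @0x3F[10] → 0x43007  P=1,RW=1,US=1,PS=0
  L1 @0x43[4] → 0x44007  P=1,RW=1,US=1,PS=0
  L2 @0x44[27] → 0x48007  P=1,RW=1,US=1,PS=0
  ✓ 0x489B1  — 3 lookups
#1 VA=0x7018189E1 (r,user):
  L0 @0x3F[28] → 0x4A007  P=1,RW=1,US=1,PS=0
  L1 @0x4A[12] → 0x4E007  P=1,RW=1,US=1,PS=0
  L2 @0x4E[24] → 0x52007  P=1,RW=1,US=1,PS=0
  ✓ 0x529E1  — 3 lookups
#2 VA=0x601E1DE2B (w,user):
  L0 @0x3F[24] → 0x53007  P=1,RW=1,US=1,PS=0
  L1 @0x53[15] → 0x56007  P=1,RW=1,US=1,PS=0
  L2 @0x56[29] → 0x57007  P=1,RW=1,US=1,PS=0
  ✓ 0x57E2B  — 3 lookups
#3 VA=0x28081B9B1 (r,kernel):
  L0 @0x3F[10] → 0x43007  P=1,RW=1,US=1,PS=0
  L1 @0x43[4] → 0x44007  P=1,RW=1,US=1,PS=0
  L2 @0x44[27] → 0x48007  P=1,RW=1,US=1,PS=0
  ✓ 0x489B1  — 3 lookups

Access #0 PA: 0x489B1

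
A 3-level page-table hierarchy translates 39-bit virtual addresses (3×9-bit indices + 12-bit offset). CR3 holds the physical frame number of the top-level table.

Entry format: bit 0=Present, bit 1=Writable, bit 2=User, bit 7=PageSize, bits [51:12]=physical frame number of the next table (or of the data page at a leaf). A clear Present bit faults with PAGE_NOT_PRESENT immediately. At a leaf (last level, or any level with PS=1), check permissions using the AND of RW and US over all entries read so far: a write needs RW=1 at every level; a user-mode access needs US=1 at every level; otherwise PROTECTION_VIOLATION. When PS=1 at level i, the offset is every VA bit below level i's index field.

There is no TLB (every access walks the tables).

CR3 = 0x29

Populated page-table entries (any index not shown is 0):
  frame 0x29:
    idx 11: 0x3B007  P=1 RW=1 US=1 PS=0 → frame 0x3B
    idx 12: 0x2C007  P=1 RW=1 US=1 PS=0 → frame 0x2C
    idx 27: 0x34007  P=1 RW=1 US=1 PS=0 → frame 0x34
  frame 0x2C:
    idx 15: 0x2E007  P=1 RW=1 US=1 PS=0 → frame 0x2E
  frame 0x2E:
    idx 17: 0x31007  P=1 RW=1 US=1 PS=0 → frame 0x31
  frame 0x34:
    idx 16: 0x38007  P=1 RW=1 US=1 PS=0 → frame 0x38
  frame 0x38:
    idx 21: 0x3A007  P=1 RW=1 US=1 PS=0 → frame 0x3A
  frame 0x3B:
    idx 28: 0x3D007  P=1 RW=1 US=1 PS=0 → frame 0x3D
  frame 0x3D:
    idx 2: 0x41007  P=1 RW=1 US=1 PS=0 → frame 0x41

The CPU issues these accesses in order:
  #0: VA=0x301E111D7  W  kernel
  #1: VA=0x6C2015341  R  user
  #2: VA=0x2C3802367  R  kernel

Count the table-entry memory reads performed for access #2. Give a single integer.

Per-access translation:
#0 VA=0x301E111D7 (w,kernel):
  L0: frame=0x29 idx=12 entry=0x2C007 [P=1 RW=1 US=1 PS=0]
  L1: frame=0x2C idx=15 entry=0x2E007 [P=1 RW=1 US=1 PS=0]
  L2: frame=0x2E idx=17 entry=0x31007 [P=1 RW=1 US=1 PS=0]
  ✓ 0x311D7  — 3 lookups
#1 VA=0x6C2015341 (r,user):
  L0: frame=0x29 idx=27 entry=0x34007 [P=1 RW=1 US=1 PS=0]
  L1: frame=0x34 idx=16 entry=0x38007 [P=1 RW=1 US=1 PS=0]
  L2: frame=0x38 idx=21 entry=0x3A007 [P=1 RW=1 US=1 PS=0]
  ✓ 0x3A341  — 3 lookups
#2 VA=0x2C3802367 (r,kernel):
  L0: frame=0x29 idx=11 entry=0x3B007 [P=1 RW=1 US=1 PS=0]
  L1: frame=0x3B idx=28 entry=0x3D007 [P=1 RW=1 US=1 PS=0]
  L2: frame=0x3D idx=2 entry=0x41007 [P=1 RW=1 US=1 PS=0]
  ✓ 0x41367  — 3 lookups

Entries read for #2: 3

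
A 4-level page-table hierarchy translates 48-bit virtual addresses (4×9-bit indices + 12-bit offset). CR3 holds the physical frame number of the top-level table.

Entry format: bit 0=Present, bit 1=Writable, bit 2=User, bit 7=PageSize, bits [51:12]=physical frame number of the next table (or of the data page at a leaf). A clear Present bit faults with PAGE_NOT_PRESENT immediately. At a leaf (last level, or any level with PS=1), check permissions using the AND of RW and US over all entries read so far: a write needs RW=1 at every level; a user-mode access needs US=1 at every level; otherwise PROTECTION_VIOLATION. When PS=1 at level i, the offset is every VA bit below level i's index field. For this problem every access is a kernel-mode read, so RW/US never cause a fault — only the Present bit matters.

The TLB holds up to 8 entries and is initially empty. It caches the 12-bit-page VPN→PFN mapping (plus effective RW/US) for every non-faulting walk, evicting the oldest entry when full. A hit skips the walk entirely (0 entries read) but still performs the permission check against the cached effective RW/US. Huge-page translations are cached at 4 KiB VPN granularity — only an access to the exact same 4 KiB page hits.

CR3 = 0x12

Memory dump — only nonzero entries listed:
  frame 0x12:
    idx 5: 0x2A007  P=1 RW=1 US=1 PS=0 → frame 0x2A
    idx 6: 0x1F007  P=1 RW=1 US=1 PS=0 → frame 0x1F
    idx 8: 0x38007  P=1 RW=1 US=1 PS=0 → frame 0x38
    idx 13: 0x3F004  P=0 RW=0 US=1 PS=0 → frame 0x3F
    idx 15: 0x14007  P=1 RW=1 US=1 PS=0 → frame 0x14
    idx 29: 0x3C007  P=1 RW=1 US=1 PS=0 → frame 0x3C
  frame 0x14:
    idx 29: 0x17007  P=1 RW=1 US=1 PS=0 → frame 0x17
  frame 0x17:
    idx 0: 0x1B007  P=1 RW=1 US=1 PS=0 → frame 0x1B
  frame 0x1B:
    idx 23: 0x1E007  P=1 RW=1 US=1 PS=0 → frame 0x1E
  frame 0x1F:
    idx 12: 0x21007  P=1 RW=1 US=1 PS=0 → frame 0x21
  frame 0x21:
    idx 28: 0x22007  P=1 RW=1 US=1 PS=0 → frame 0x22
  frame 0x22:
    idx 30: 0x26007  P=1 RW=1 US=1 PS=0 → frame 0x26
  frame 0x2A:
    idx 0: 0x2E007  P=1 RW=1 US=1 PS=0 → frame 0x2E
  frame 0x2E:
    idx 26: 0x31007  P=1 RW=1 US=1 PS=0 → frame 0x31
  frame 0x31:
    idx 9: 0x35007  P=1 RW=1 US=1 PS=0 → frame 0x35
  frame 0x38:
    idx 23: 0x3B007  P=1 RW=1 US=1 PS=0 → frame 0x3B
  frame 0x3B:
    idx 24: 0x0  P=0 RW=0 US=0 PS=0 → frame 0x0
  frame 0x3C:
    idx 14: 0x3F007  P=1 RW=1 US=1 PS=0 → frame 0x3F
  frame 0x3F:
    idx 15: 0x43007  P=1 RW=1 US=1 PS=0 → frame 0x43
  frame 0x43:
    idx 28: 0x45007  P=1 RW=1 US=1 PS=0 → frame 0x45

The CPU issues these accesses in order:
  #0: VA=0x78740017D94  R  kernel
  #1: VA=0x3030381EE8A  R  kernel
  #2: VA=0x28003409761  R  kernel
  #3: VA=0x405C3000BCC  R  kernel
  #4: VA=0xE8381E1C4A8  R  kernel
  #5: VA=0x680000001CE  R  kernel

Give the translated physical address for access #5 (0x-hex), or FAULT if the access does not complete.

Walk each access:
#0 VA=0x78740017D94 (r,kernel):
  L0 @0x12[15] → 0x14007  P=1,RW=1,US=1,PS=0
  L1 @0x14[29] → 0x17007  P=1,RW=1,US=1,PS=0
  L2 @0x17[0] → 0x1B007  P=1,RW=1,US=1,PS=0
  L3 @0x1B[23] → 0x1E007  P=1,RW=1,US=1,PS=0
  → PA=0x1ED94  (4 entries read)
#1 VA=0x3030381EE8A (r,kernel):
  L0 @0x12[6] → 0x1F007  P=1,RW=1,US=1,PS=0
  L1 @0x1F[12] → 0x21007  P=1,RW=1,US=1,PS=0
  L2 @0x21[28] → 0x22007  P=1,RW=1,US=1,PS=0
  L3 @0x22[30] → 0x26007  P=1,RW=1,US=1,PS=0
  → PA=0x26E8A  (4 entries read)
#2 VA=0x28003409761 (r,kernel):
  L0 @0x12[5] → 0x2A007  P=1,RW=1,US=1,PS=0
  L1 @0x2A[0] → 0x2E007  P=1,RW=1,US=1,PS=0
  L2 @0x2E[26] → 0x31007  P=1,RW=1,US=1,PS=0
  L3 @0x31[9] → 0x35007  P=1,RW=1,US=1,PS=0
  → PA=0x35761  (4 entries read)
#3 VA=0x405C3000BCC (r,kernel):
  L0 @0x12[8] → 0x38007  P=1,RW=1,US=1,PS=0
  L1 @0x38[23] → 0x3B007  P=1,RW=1,US=1,PS=0
  L2 @0x3B[24] → 0x0  P=0,RW=0,US=0,PS=0
  ✗ PAGE_NOT_PRESENT  [3 reads]
#4 VA=0xE8381E1C4A8 (r,kernel):
  L0 @0x12[29] → 0x3C007  P=1,RW=1,US=1,PS=0
  L1 @0x3C[14] → 0x3F007  P=1,RW=1,US=1,PS=0
  L2 @0x3F[15] → 0x43007  P=1,RW=1,US=1,PS=0
  L3 @0x43[28] → 0x45007  P=1,RW=1,US=1,PS=0
  → PA=0x454A8  (4 entries read)
#5 VA=0x680000001CE (r,kernel):
  L0 @0x12[13] → 0x3F004  P=0,RW=0,US=1,PS=0
  ✗ PAGE_NOT_PRESENT  [1 reads]

Access #5 PA: FAULT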